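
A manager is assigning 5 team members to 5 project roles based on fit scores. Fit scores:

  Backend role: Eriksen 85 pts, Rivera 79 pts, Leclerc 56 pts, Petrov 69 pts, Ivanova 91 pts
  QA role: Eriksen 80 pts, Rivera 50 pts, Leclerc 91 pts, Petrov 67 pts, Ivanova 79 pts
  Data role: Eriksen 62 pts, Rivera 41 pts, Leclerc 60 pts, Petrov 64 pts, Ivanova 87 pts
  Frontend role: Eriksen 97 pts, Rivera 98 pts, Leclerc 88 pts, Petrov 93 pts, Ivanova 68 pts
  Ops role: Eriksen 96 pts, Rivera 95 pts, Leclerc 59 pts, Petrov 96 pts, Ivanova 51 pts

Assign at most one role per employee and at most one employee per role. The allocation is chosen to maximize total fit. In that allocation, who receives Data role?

Optimal: Eriksen→Backend role (85 pts), Rivera→Frontend role (98 pts), Leclerc→QA role (91 pts), Petrov→Ops role (96 pts), Ivanova→Data role (87 pts) — total 85+98+91+96+87 = 457 pts.
Row-greedy (each employee in turn takes its best remaining role) gives 439 pts, worse by 18.
Swapping Ivanova↔Petrov (Ivanova→Ops role 51 pts, Petrov→Data role 64 pts) loses 68.
No other one-to-one assignment exceeds 457 pts.
Ivanova's own top role is Backend role (91 pts), but forcing Ivanova→Backend role and reassigning the rest optimally gives only 440 pts — worse by 17.

Ivanova receives Data role.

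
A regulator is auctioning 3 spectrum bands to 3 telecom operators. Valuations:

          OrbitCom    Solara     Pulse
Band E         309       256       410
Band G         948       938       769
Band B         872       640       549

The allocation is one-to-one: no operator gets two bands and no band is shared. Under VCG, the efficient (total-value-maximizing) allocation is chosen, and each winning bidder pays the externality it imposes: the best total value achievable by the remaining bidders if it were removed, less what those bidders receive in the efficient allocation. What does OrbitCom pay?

OrbitCom pays $139M.

Efficient allocation: OrbitCom→Band B ($872M), Solara→Band G ($938M), Pulse→Band E ($410M); total welfare W = $2220M.
OrbitCom receives Band B at value $872M, so the others get W − 872 = $1348M.
Without OrbitCom: best allocation of the remaining 2 bidders over all 3 bands is Solara→Band G ($938M), Pulse→Band B ($549M), total $1487M.
VCG payment = (others' best without OrbitCom) − (others' welfare with OrbitCom) = 1487 − 1348 = $139M.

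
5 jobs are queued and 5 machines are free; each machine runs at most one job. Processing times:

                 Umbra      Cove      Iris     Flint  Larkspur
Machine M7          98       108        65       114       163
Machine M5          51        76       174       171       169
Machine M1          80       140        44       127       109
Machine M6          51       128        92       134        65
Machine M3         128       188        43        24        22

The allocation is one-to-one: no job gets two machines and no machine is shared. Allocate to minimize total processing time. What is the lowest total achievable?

Optimal: Umbra→Machine M5 (51 min), Cove→Machine M7 (108 min), Iris→Machine M1 (44 min), Flint→Machine M3 (24 min), Larkspur→Machine M6 (65 min) — total 51+108+44+24+65 = 292 min.
Row-greedy (each job in turn takes its cheapest remaining machine) gives 394 min, worse by 102.
Next-best assignment: Umbra→Machine M7, Cove→Machine M5, Iris→Machine M1, Flint→Machine M3, Larkspur→Machine M6 = 307 min.

Minimum total: 292 min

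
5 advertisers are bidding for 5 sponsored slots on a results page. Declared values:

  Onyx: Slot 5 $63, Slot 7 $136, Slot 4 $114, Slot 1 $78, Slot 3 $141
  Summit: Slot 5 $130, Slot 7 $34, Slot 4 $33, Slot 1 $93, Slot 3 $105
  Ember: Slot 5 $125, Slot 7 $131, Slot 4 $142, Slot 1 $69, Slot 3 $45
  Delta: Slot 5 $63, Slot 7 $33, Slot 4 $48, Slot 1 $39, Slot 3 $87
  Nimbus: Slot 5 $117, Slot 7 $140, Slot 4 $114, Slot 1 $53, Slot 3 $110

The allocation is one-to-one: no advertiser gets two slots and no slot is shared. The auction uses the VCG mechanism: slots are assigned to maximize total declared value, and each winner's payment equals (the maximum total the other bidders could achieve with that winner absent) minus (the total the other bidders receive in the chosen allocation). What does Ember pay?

Efficient allocation: Onyx→Slot 3 ($141), Summit→Slot 5 ($130), Ember→Slot 4 ($142), Delta→Slot 1 ($39), Nimbus→Slot 7 ($140); total welfare W = $592.
Ember receives Slot 4 at value $142, so the others get W − 142 = $450.
Without Ember: best allocation of the remaining 4 bidders over all 5 slots is Onyx→Slot 4 ($114), Summit→Slot 5 ($130), Delta→Slot 3 ($87), Nimbus→Slot 7 ($140), total $471.
VCG payment = (others' best without Ember) − (others' welfare with Ember) = 471 − 450 = $21.

Ember pays $21.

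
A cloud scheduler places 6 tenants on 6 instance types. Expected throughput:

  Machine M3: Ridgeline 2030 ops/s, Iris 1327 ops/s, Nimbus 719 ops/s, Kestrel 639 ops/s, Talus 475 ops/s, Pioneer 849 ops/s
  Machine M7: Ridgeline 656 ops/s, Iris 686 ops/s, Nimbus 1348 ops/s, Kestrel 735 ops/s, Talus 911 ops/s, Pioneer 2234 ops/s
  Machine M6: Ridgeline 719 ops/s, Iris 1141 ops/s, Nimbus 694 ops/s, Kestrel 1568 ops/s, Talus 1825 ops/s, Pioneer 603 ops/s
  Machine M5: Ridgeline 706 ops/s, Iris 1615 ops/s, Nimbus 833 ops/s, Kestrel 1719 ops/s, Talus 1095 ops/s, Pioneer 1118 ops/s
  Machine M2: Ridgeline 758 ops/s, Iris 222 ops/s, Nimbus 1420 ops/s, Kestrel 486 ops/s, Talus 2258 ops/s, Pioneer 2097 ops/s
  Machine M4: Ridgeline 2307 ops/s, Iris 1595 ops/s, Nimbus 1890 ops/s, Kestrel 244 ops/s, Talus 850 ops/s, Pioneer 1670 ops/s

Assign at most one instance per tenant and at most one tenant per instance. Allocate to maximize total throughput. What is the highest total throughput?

This is the linear assignment problem.
Optimal: Ridgeline→Machine M3 (2030 ops/s), Iris→Machine M5 (1615 ops/s), Nimbus→Machine M4 (1890 ops/s), Kestrel→Machine M6 (1568 ops/s), Talus→Machine M2 (2258 ops/s), Pioneer→Machine M7 (2234 ops/s) — total 2030+1615+1890+1568+2258+2234 = 11595 ops/s.
Row-greedy (each tenant in turn takes its best remaining instance) gives 8670 ops/s, worse by 2925.

Maximum total: 11595 ops/s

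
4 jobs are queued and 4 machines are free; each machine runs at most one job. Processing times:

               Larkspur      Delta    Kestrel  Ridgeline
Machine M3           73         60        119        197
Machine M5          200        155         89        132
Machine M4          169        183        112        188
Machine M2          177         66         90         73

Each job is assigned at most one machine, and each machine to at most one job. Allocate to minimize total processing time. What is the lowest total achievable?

Min total: 383 min

Treat this as an assignment problem: match each job to one machine.
Optimal: Larkspur→Machine M3 (73 min), Delta→Machine M2 (66 min), Kestrel→Machine M4 (112 min), Ridgeline→Machine M5 (132 min) — total 73+66+112+132 = 383 min.
Row-greedy (each job in turn takes its cheapest remaining machine) gives 416 min, worse by 33.
Swapping Larkspur↔Ridgeline (Larkspur→Machine M5 200 min, Ridgeline→Machine M3 197 min) adds 192.
Checked against all permutations: 383 min is optimal.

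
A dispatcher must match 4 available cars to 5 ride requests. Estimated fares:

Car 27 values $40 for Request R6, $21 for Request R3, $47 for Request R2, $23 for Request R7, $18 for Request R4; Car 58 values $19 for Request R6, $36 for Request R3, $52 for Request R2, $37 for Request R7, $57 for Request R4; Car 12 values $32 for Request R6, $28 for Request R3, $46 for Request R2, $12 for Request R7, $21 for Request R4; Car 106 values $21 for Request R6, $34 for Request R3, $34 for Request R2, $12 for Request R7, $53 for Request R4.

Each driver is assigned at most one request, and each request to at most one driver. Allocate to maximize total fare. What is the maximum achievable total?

Treat this as an assignment problem: match each driver to one request.
Optimal: Car 27→Request R6 ($40), Car 58→Request R4 ($57), Car 12→Request R2 ($46), Car 106→Request R3 ($34) — total 40+57+46+34 = $177.
Column-greedy (each request in turn goes to its best remaining driver) gives $134, worse by 43.
Next-best assignment: Car 27→Request R6, Car 58→Request R7, Car 12→Request R2, Car 106→Request R4 = $176.
Swapping Car 12↔Car 58 (Car 12→Request R4 $21, Car 58→Request R2 $52) loses 30.

Maximum total: $177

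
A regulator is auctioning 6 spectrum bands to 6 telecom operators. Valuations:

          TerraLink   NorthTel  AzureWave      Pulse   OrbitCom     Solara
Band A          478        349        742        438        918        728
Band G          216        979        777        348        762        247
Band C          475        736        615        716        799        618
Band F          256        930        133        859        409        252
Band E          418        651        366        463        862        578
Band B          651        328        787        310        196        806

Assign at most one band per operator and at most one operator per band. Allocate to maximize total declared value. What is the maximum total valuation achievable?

Optimal: TerraLink→Band C ($475M), NorthTel→Band G ($979M), AzureWave→Band A ($742M), Pulse→Band F ($859M), OrbitCom→Band E ($862M), Solara→Band B ($806M) — total 475+979+742+859+862+806 = $4723M.
Column-greedy (each band in turn goes to its best remaining operator) gives $4234M, worse by 489.

Max total: $4723M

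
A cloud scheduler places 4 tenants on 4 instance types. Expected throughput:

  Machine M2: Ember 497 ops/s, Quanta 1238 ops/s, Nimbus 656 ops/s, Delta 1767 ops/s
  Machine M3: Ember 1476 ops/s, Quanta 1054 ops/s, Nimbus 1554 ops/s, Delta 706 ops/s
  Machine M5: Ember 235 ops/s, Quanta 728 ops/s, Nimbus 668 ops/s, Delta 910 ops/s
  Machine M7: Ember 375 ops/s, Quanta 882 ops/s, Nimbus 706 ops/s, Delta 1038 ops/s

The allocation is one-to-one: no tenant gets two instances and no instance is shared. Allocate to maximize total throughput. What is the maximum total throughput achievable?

Optimal: Ember→Machine M3 (1476 ops/s), Quanta→Machine M7 (882 ops/s), Nimbus→Machine M5 (668 ops/s), Delta→Machine M2 (1767 ops/s) — total 1476+882+668+1767 = 4793 ops/s.
Row-greedy (each tenant in turn takes its best remaining instance) gives 4330 ops/s, worse by 463.
Swapping Nimbus↔Quanta (Nimbus→Machine M7 706 ops/s, Quanta→Machine M5 728 ops/s) loses 116.
No other one-to-one assignment exceeds 4793 ops/s.

Max total: 4793 ops/s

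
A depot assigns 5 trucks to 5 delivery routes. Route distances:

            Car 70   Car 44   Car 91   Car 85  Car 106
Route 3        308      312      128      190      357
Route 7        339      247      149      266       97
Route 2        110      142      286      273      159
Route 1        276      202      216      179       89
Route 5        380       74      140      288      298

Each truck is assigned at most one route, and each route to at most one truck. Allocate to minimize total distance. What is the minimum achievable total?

Min total: 588 km

Optimal: Car 70→Route 2 (110 km), Car 44→Route 5 (74 km), Car 91→Route 3 (128 km), Car 85→Route 1 (179 km), Car 106→Route 7 (97 km) — total 110+74+128+179+97 = 588 km.
Min-entry greedy (repeatedly take the single cheapest remaining cell) gives 667 km, worse by 79.
Every other assignment is strictly worse.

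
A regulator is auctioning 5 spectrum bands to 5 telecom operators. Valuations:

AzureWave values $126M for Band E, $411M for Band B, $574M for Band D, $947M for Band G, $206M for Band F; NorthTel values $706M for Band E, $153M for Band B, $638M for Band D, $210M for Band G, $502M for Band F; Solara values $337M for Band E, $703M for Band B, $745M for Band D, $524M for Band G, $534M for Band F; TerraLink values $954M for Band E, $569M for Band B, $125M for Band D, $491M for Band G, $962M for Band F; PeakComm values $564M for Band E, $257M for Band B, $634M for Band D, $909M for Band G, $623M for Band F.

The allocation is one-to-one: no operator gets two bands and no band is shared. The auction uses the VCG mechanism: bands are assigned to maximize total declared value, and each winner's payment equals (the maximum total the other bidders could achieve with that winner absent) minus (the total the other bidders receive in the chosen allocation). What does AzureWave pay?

AzureWave pays $317M.

Efficient allocation: AzureWave→Band G ($947M), NorthTel→Band E ($706M), Solara→Band B ($703M), TerraLink→Band F ($962M), PeakComm→Band D ($634M); total welfare W = $3952M.
AzureWave receives Band G at value $947M, so the others get W − 947 = $3005M.
Without AzureWave: best allocation of the remaining 4 bidders over all 5 bands is NorthTel→Band E ($706M), Solara→Band D ($745M), TerraLink→Band F ($962M), PeakComm→Band G ($909M), total $3322M.
VCG payment = (others' best without AzureWave) − (others' welfare with AzureWave) = 3322 − 3005 = $317M.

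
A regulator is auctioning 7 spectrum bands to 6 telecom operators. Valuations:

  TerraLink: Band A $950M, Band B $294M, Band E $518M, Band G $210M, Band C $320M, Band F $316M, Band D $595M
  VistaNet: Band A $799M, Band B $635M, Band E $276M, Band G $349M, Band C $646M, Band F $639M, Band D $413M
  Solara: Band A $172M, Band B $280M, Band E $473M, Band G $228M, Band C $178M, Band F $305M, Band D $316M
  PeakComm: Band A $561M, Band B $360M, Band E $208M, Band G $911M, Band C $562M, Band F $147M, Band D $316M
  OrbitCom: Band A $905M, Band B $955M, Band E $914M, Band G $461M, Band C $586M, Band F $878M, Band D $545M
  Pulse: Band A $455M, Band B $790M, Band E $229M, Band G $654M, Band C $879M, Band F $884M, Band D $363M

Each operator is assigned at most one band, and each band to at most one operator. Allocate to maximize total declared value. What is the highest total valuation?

Maximum total: $4819M

Optimal: TerraLink→Band A ($950M), VistaNet→Band C ($646M), Solara→Band E ($473M), PeakComm→Band G ($911M), OrbitCom→Band B ($955M), Pulse→Band F ($884M) — total 950+646+473+911+955+884 = $4819M.
Column-greedy (each band in turn goes to its best remaining operator) gives $4807M, worse by 12.
Swapping Solara↔PeakComm (Solara→Band G $228M, PeakComm→Band E $208M) loses 948.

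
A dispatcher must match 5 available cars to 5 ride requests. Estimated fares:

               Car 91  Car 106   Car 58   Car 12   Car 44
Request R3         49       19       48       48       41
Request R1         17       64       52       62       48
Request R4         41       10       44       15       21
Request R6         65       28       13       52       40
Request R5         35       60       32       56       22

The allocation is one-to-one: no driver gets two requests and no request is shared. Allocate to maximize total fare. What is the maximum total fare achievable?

Optimal: Car 91→Request R6 ($65), Car 106→Request R5 ($60), Car 58→Request R4 ($44), Car 12→Request R1 ($62), Car 44→Request R3 ($41) — total 65+60+44+62+41 = $272.
Row-greedy (each driver in turn takes its best remaining request) gives $254, worse by 18.
Next-best assignment: Car 91→Request R6, Car 106→Request R1, Car 58→Request R4, Car 12→Request R5, Car 44→Request R3 = $270.
Every other assignment is strictly worse.

Maximum total: $272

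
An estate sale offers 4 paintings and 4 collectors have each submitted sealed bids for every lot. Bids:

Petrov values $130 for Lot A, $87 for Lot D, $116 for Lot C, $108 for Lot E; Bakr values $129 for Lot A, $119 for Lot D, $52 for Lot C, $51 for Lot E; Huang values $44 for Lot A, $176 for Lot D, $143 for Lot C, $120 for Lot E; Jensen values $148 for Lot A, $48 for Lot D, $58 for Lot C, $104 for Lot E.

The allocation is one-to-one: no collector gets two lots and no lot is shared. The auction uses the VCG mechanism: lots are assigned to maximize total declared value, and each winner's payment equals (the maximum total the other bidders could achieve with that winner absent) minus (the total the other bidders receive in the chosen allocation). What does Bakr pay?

Efficient allocation: Petrov→Lot C ($116), Bakr→Lot A ($129), Huang→Lot D ($176), Jensen→Lot E ($104); total welfare W = $525.
Bakr receives Lot A at value $129, so the others get W − 129 = $396.
Without Bakr: best allocation of the remaining 3 bidders over all 4 lots is Petrov→Lot C ($116), Huang→Lot D ($176), Jensen→Lot A ($148), total $440.
VCG payment = (others' best without Bakr) − (others' welfare with Bakr) = 440 − 396 = $44.

Bakr pays $44.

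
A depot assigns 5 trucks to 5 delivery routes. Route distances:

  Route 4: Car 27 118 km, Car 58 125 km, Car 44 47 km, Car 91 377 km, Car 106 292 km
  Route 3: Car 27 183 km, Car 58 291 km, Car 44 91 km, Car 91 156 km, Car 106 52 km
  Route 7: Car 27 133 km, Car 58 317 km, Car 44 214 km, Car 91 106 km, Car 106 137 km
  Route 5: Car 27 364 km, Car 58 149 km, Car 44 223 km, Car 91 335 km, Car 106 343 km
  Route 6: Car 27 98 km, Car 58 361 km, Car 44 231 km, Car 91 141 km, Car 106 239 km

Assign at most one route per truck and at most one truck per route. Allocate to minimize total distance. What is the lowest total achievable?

Min total: 452 km

Treat this as an assignment problem: match each truck to one route.
Optimal: Car 27→Route 6 (98 km), Car 58→Route 5 (149 km), Car 44→Route 4 (47 km), Car 91→Route 7 (106 km), Car 106→Route 3 (52 km) — total 98+149+47+106+52 = 452 km.
Next-best assignment: Car 27→Route 7, Car 58→Route 5, Car 44→Route 4, Car 91→Route 6, Car 106→Route 3 = 522 km.
No other one-to-one assignment undercuts 452 km.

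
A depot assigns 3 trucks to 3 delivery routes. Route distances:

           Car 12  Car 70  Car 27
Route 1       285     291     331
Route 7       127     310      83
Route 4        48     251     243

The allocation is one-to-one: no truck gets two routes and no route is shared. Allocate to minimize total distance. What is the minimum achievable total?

Optimal: Car 12→Route 4 (48 km), Car 70→Route 1 (291 km), Car 27→Route 7 (83 km) — total 48+291+83 = 422 km.
Swapping Car 12↔Car 27 (Car 12→Route 7 127 km, Car 27→Route 4 243 km) adds 239.
Every other assignment is strictly worse.

Min total: 422 km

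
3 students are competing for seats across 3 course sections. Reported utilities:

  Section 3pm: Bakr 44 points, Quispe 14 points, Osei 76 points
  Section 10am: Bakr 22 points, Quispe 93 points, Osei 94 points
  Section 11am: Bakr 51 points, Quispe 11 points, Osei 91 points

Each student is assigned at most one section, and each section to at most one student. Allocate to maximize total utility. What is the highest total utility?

Maximum total: 228 points

This is the linear assignment problem.
Optimal: Bakr→Section 3pm (44 points), Quispe→Section 10am (93 points), Osei→Section 11am (91 points) — total 44+93+91 = 228 points.
Max-entry greedy (repeatedly take the single best remaining cell) gives 159 points, worse by 69.
No other one-to-one assignment exceeds 228 points.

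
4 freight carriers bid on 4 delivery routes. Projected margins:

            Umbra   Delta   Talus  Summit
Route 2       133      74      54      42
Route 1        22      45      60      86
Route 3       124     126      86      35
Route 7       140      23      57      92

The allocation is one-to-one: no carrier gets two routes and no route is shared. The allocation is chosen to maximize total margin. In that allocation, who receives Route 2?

Optimal: Umbra→Route 2 ($133k), Delta→Route 3 ($126k), Talus→Route 1 ($60k), Summit→Route 7 ($92k) — total 133+126+60+92 = $411k.
Max-entry greedy (repeatedly take the single best remaining cell) gives $406k, worse by 5.
Umbra's own top route is Route 7 ($140k), but forcing Umbra→Route 7 and reassigning the rest optimally gives only $406k — worse by 5.

Umbra receives Route 2.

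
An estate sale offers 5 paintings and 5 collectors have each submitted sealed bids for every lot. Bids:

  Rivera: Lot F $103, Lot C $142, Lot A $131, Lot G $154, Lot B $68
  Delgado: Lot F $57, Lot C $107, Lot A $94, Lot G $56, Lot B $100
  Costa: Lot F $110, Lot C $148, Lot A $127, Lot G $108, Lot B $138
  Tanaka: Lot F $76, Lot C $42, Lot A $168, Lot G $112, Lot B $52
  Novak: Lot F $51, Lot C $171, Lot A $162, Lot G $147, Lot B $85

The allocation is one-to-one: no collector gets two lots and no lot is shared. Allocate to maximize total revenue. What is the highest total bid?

Max total: $703

Optimal: Rivera→Lot G ($154), Delgado→Lot B ($100), Costa→Lot F ($110), Tanaka→Lot A ($168), Novak→Lot C ($171) — total 154+100+110+168+171 = $703.
Row-greedy (each collector in turn takes its best remaining lot) gives $618, worse by 85.
Next-best assignment: Rivera→Lot G, Delgado→Lot F, Costa→Lot B, Tanaka→Lot A, Novak→Lot C = $688.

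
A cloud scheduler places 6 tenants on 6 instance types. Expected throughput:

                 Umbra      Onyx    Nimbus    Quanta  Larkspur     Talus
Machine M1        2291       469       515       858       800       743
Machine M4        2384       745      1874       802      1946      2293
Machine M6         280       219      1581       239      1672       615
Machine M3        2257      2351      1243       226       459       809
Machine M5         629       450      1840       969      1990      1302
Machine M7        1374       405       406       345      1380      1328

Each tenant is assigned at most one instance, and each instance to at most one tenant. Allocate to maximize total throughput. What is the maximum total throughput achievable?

Max total: 10865 ops/s

Optimal: Umbra→Machine M1 (2291 ops/s), Onyx→Machine M3 (2351 ops/s), Nimbus→Machine M6 (1581 ops/s), Quanta→Machine M5 (969 ops/s), Larkspur→Machine M7 (1380 ops/s), Talus→Machine M4 (2293 ops/s) — total 2291+2351+1581+969+1380+2293 = 10865 ops/s.
Column-greedy (each instance in turn goes to its best remaining tenant) gives 10792 ops/s, worse by 73.
Swapping Larkspur↔Umbra (Larkspur→Machine M1 800 ops/s, Umbra→Machine M7 1374 ops/s) loses 1497.
Every other assignment is strictly worse.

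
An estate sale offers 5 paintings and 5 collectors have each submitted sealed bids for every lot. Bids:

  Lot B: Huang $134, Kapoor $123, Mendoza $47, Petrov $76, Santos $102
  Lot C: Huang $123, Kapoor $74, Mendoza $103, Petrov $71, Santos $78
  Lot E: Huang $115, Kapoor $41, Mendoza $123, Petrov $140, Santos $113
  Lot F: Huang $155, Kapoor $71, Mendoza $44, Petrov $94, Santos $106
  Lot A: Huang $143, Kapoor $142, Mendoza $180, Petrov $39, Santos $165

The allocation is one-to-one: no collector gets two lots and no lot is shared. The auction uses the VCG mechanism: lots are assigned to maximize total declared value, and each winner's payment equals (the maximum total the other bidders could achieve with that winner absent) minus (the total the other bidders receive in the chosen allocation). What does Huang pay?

Efficient allocation: Huang→Lot F ($155), Kapoor→Lot B ($123), Mendoza→Lot C ($103), Petrov→Lot E ($140), Santos→Lot A ($165); total welfare W = $686.
Huang receives Lot F at value $155, so the others get W − 155 = $531.
Without Huang: best allocation of the remaining 4 bidders over all 5 lots is Kapoor→Lot B ($123), Mendoza→Lot A ($180), Petrov→Lot E ($140), Santos→Lot F ($106), total $549.
VCG payment = (others' best without Huang) − (others' welfare with Huang) = 549 − 531 = $18.

Huang pays $18.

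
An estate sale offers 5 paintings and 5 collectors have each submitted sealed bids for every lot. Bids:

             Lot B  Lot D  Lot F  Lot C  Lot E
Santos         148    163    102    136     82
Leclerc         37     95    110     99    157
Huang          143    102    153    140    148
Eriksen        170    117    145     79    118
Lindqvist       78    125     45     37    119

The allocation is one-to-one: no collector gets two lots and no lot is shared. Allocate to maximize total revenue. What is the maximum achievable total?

This is the linear assignment problem.
Optimal: Santos→Lot C ($136), Leclerc→Lot E ($157), Huang→Lot F ($153), Eriksen→Lot B ($170), Lindqvist→Lot D ($125) — total 136+157+153+170+125 = $741.
Next-best assignment: Santos→Lot B, Leclerc→Lot E, Huang→Lot C, Eriksen→Lot F, Lindqvist→Lot D = $715.
Swapping Leclerc↔Eriksen (Leclerc→Lot B $37, Eriksen→Lot E $118) loses 172.

Max total: $741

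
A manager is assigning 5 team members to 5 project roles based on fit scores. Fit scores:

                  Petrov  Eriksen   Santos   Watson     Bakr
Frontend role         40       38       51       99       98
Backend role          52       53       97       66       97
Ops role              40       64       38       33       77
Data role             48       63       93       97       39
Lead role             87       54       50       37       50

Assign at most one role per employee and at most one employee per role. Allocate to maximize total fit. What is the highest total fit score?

Max total: 443 pts

Optimal: Petrov→Lead role (87 pts), Eriksen→Ops role (64 pts), Santos→Backend role (97 pts), Watson→Data role (97 pts), Bakr→Frontend role (98 pts) — total 87+64+97+97+98 = 443 pts.
Row-greedy (each employee in turn takes its best remaining role) gives 386 pts, worse by 57.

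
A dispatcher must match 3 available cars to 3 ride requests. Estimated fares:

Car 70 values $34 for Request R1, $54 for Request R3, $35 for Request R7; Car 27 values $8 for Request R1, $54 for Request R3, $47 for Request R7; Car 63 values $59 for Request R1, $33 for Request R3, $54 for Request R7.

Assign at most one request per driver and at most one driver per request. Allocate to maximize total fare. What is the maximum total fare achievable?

Optimal: Car 70→Request R3 ($54), Car 27→Request R7 ($47), Car 63→Request R1 ($59) — total 54+47+59 = $160.
Swapping Car 27↔Car 63 (Car 27→Request R1 $8, Car 63→Request R7 $54) loses 44.
No other one-to-one assignment exceeds $160.

Maximum total: $160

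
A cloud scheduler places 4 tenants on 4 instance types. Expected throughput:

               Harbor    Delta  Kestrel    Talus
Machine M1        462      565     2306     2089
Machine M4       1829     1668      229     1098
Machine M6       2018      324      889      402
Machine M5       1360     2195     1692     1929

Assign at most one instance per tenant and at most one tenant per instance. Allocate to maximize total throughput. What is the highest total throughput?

Max total: 7921 ops/s

Optimal: Harbor→Machine M6 (2018 ops/s), Delta→Machine M4 (1668 ops/s), Kestrel→Machine M1 (2306 ops/s), Talus→Machine M5 (1929 ops/s) — total 2018+1668+2306+1929 = 7921 ops/s.
Column-greedy (each instance in turn goes to its best remaining tenant) gives 6732 ops/s, worse by 1189.
Next-best assignment: Harbor→Machine M6, Delta→Machine M5, Kestrel→Machine M1, Talus→Machine M4 = 7617 ops/s.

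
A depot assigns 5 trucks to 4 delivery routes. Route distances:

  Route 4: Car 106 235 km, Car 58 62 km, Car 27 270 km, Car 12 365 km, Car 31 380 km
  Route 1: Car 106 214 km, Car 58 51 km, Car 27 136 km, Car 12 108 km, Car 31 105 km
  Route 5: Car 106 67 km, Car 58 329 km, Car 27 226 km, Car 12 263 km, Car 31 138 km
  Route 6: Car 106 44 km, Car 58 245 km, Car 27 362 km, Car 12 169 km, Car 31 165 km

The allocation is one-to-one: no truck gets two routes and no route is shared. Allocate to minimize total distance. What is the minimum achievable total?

Minimum total: 352 km

Optimal: Car 58→Route 4 (62 km), Car 12→Route 1 (108 km), Car 31→Route 5 (138 km), Car 106→Route 6 (44 km) — total 62+108+138+44 = 352 km.
Min-entry greedy (repeatedly take the single cheapest remaining cell) gives 503 km, worse by 151.
Swapping Car 31↔Car 58 (Car 31→Route 4 380 km, Car 58→Route 5 329 km) adds 509.
Checked against all permutations: 352 km is optimal.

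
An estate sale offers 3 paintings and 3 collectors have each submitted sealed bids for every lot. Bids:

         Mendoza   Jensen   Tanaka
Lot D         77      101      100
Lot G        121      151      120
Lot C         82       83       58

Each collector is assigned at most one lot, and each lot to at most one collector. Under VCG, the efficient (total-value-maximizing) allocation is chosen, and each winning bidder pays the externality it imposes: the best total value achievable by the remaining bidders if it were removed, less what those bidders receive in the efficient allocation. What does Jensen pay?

Efficient allocation: Mendoza→Lot C ($82), Jensen→Lot G ($151), Tanaka→Lot D ($100); total welfare W = $333.
Jensen receives Lot G at value $151, so the others get W − 151 = $182.
Without Jensen: best allocation of the remaining 2 bidders over all 3 lots is Mendoza→Lot G ($121), Tanaka→Lot D ($100), total $221.
VCG payment = (others' best without Jensen) − (others' welfare with Jensen) = 221 − 182 = $39.

Jensen pays $39.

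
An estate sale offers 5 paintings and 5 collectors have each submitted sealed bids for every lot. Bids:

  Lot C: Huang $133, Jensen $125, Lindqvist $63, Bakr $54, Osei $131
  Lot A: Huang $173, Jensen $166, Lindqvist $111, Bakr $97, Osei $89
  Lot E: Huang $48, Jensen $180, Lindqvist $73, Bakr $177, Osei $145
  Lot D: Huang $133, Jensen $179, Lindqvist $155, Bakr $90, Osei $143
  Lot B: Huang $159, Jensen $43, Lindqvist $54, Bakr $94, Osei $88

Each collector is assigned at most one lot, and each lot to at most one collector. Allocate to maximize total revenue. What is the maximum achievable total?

Optimal: Huang→Lot B ($159), Jensen→Lot A ($166), Lindqvist→Lot D ($155), Bakr→Lot E ($177), Osei→Lot C ($131) — total 159+166+155+177+131 = $788.
Next-best assignment: Huang→Lot B, Jensen→Lot D, Lindqvist→Lot A, Bakr→Lot E, Osei→Lot C = $757.

Maximum total: $788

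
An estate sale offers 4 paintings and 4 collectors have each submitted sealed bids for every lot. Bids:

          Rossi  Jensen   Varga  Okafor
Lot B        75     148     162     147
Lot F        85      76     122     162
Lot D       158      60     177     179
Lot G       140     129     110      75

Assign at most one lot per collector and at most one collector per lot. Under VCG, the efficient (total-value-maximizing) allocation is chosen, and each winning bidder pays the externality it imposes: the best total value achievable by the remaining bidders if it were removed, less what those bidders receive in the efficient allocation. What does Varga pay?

Efficient allocation: Rossi→Lot G ($140), Jensen→Lot B ($148), Varga→Lot D ($177), Okafor→Lot F ($162); total welfare W = $627.
Varga receives Lot D at value $177, so the others get W − 177 = $450.
Without Varga: best allocation of the remaining 3 bidders over all 4 lots is Rossi→Lot D ($158), Jensen→Lot B ($148), Okafor→Lot F ($162), total $468.
VCG payment = (others' best without Varga) − (others' welfare with Varga) = 468 − 450 = $18.

Varga pays $18.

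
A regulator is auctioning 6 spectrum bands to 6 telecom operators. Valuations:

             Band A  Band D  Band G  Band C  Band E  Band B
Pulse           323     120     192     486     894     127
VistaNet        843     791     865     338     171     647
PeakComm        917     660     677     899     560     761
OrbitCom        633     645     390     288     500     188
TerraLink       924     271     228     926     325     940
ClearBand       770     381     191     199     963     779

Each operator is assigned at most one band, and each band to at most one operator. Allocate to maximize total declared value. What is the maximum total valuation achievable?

Optimal: Pulse→Band E ($894M), VistaNet→Band G ($865M), PeakComm→Band A ($917M), OrbitCom→Band D ($645M), TerraLink→Band C ($926M), ClearBand→Band B ($779M) — total 894+865+917+645+926+779 = $5026M.
Row-greedy (each operator in turn takes its best remaining band) gives $4460M, worse by 566.

Max total: $5026M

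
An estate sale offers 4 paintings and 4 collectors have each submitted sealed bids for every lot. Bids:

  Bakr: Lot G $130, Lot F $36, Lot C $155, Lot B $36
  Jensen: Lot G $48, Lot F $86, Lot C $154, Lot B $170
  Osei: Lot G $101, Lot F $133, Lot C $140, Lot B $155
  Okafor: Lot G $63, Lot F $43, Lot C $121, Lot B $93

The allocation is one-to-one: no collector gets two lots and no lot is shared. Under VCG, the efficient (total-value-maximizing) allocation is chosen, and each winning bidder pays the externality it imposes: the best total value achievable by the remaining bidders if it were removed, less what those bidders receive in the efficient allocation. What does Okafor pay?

Okafor pays $25.

Efficient allocation: Bakr→Lot G ($130), Jensen→Lot B ($170), Osei→Lot F ($133), Okafor→Lot C ($121); total welfare W = $554.
Okafor receives Lot C at value $121, so the others get W − 121 = $433.
Without Okafor: best allocation of the remaining 3 bidders over all 4 lots is Bakr→Lot C ($155), Jensen→Lot B ($170), Osei→Lot F ($133), total $458.
VCG payment = (others' best without Okafor) − (others' welfare with Okafor) = 458 − 433 = $25.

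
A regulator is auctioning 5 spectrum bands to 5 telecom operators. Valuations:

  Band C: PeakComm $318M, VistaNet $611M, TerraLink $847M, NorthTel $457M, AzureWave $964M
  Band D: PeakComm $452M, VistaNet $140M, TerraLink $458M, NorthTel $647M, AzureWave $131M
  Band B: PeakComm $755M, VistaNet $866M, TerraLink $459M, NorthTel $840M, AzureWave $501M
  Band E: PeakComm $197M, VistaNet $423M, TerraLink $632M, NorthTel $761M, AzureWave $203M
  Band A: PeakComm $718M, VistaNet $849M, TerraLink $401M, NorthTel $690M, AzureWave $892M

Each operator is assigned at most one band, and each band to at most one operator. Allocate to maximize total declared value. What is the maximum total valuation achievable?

Optimal: PeakComm→Band B ($755M), VistaNet→Band A ($849M), TerraLink→Band E ($632M), NorthTel→Band D ($647M), AzureWave→Band C ($964M) — total 755+849+632+647+964 = $3847M.
Next-best assignment: PeakComm→Band A, VistaNet→Band B, TerraLink→Band E, NorthTel→Band D, AzureWave→Band C = $3827M.
Swapping NorthTel↔VistaNet (NorthTel→Band A $690M, VistaNet→Band D $140M) loses 666.
No other one-to-one assignment exceeds $3847M.

Maximum total: $3847M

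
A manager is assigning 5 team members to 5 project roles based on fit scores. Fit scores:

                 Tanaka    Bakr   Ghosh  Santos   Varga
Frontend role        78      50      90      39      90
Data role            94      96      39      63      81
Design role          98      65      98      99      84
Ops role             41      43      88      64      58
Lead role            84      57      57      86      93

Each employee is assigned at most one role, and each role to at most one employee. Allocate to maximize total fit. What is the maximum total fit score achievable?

Optimal: Tanaka→Design role (98 pts), Bakr→Data role (96 pts), Ghosh→Ops role (88 pts), Santos→Lead role (86 pts), Varga→Frontend role (90 pts) — total 98+96+88+86+90 = 458 pts.
Column-greedy (each role in turn goes to its best remaining employee) gives 427 pts, worse by 31.

Maximum total: 458 pts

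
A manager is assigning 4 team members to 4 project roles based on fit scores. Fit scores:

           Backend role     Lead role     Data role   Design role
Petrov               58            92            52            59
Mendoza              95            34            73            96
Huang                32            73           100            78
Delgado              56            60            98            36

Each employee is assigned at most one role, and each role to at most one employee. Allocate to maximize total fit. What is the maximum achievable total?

Maximum total: 363 pts

Optimal: Petrov→Lead role (92 pts), Mendoza→Backend role (95 pts), Huang→Design role (78 pts), Delgado→Data role (98 pts) — total 92+95+78+98 = 363 pts.
Max-entry greedy (repeatedly take the single best remaining cell) gives 344 pts, worse by 19.
Next-best assignment: Petrov→Lead role, Mendoza→Design role, Huang→Data role, Delgado→Backend role = 344 pts.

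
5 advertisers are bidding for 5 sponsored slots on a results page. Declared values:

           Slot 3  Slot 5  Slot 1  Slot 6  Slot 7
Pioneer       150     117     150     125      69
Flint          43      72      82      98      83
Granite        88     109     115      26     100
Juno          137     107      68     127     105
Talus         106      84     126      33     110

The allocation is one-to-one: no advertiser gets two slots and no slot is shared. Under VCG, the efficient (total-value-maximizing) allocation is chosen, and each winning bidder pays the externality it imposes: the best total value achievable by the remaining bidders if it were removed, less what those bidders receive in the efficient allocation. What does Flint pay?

Flint pays $6.

Efficient allocation: Pioneer→Slot 1 ($150), Flint→Slot 6 ($98), Granite→Slot 5 ($109), Juno→Slot 3 ($137), Talus→Slot 7 ($110); total welfare W = $604.
Flint receives Slot 6 at value $98, so the others get W − 98 = $506.
Without Flint: best allocation of the remaining 4 bidders over all 5 slots is Pioneer→Slot 3 ($150), Granite→Slot 5 ($109), Juno→Slot 6 ($127), Talus→Slot 1 ($126), total $512.
VCG payment = (others' best without Flint) − (others' welfare with Flint) = 512 − 506 = $6.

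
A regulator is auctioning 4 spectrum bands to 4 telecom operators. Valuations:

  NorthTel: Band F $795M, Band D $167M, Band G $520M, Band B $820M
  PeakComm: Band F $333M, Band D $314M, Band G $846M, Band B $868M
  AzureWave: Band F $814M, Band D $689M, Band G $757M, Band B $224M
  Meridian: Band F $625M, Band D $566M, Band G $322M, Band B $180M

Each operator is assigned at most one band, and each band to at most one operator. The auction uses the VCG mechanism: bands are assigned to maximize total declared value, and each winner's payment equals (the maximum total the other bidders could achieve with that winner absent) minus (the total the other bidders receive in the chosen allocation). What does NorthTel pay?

Efficient allocation: NorthTel→Band B ($820M), PeakComm→Band G ($846M), AzureWave→Band F ($814M), Meridian→Band D ($566M); total welfare W = $3046M.
NorthTel receives Band B at value $820M, so the others get W − 820 = $2226M.
Without NorthTel: best allocation of the remaining 3 bidders over all 4 bands is PeakComm→Band B ($868M), AzureWave→Band G ($757M), Meridian→Band F ($625M), total $2250M.
VCG payment = (others' best without NorthTel) − (others' welfare with NorthTel) = 2250 − 2226 = $24M.

NorthTel pays $24M.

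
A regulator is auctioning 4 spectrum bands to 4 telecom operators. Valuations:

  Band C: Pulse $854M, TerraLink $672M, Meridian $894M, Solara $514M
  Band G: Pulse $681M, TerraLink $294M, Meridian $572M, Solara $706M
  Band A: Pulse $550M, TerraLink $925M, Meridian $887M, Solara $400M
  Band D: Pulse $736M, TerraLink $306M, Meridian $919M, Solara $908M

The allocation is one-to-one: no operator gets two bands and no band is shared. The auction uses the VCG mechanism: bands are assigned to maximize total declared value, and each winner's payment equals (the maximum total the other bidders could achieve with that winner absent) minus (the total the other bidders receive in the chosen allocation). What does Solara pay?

Efficient allocation: Pulse→Band G ($681M), TerraLink→Band A ($925M), Meridian→Band C ($894M), Solara→Band D ($908M); total welfare W = $3408M.
Solara receives Band D at value $908M, so the others get W − 908 = $2500M.
Without Solara: best allocation of the remaining 3 bidders over all 4 bands is Pulse→Band C ($854M), TerraLink→Band A ($925M), Meridian→Band D ($919M), total $2698M.
VCG payment = (others' best without Solara) − (others' welfare with Solara) = 2698 − 2500 = $198M.

Solara pays $198M.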